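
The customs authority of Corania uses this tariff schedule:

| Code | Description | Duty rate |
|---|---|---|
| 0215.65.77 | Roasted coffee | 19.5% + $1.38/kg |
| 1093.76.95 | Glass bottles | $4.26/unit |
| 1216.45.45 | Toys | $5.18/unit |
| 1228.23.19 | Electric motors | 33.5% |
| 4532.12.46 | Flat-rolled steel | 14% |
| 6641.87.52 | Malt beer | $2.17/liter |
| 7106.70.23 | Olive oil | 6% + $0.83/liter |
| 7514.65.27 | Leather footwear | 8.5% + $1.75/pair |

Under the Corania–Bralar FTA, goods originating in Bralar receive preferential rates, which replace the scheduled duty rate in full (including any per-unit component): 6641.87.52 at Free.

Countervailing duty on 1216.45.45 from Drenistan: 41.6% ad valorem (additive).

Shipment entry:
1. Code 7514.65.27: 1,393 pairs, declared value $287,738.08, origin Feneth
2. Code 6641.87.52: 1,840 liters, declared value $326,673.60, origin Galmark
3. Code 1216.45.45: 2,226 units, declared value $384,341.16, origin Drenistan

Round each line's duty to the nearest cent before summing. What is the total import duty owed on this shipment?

Line 1 (7514.65.27, Feneth, 1,393 pairs, $287,738.08):
Base rate for 7514.65.27 is 8.5% + $1.75/pair.
Duty = $287,738.08 × 8.5% + 1,393 × $1.75 = $26,895.49.
Line 2 (6641.87.52, Galmark, 1,840 liters, $326,673.60):
Base rate for 6641.87.52 is $2.17/liter.
6641.87.52 has an FTA preferential rate, but origin Galmark is not Bralar; base rate stands.
Duty = 1,840 × $2.17 = $3,992.80.
Line 3 (1216.45.45, Drenistan, 2,226 units, $384,341.16):
Base rate for 1216.45.45 is $5.18/unit.
Additional duty on 1216.45.45 from Drenistan: +41.6% ad valorem. Applied ad valorem rate = 41.6%.
Duty = $384,341.16 × 41.6% + 2,226 × $5.18 = $171,416.60.
Total = $26,895.49 + $3,992.80 + $171,416.60 = $202,304.89.

$202,304.89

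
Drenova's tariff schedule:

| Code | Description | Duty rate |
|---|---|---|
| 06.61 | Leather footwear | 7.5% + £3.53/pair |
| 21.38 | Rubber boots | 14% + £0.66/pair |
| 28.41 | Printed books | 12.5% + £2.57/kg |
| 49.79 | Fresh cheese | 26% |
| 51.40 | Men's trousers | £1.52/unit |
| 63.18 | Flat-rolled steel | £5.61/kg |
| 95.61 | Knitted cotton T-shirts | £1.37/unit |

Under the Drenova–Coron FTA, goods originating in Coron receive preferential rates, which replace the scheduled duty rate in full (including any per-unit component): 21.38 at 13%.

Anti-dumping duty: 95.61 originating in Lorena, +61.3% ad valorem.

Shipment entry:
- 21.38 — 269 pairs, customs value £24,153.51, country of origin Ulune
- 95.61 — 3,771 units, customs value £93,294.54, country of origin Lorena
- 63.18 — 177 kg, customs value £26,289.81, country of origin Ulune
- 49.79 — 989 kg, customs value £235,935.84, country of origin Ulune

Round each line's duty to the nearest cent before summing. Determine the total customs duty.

Line 1 (21.38, Ulune, 269 pairs, £24,153.51):
Base rate for 21.38 is 14% + £0.66/pair.
21.38 has an FTA preferential rate, but origin Ulune is not Coron; base rate stands.
Duty = £24,153.51 × 14% + 269 × £0.66 = £3,559.03.
Line 2 (95.61, Lorena, 3,771 units, £93,294.54):
Base rate for 95.61 is £1.37/unit.
Additional duty on 95.61 from Lorena: +61.3% ad valorem. Applied ad valorem rate = 61.3%.
Duty = £93,294.54 × 61.3% + 3,771 × £1.37 = £62,355.82.
Line 3 (63.18, Ulune, 177 kg, £26,289.81):
Base rate for 63.18 is £5.61/kg.
Duty = 177 × £5.61 = £992.97.
Line 4 (49.79, Ulune, 989 kg, £235,935.84):
Base rate for 49.79 is 26%.
Duty = £235,935.84 × 26% = £61,343.32.
Total = £3,559.03 + £62,355.82 + £992.97 + £61,343.32 = £128,251.14.

£128,251.14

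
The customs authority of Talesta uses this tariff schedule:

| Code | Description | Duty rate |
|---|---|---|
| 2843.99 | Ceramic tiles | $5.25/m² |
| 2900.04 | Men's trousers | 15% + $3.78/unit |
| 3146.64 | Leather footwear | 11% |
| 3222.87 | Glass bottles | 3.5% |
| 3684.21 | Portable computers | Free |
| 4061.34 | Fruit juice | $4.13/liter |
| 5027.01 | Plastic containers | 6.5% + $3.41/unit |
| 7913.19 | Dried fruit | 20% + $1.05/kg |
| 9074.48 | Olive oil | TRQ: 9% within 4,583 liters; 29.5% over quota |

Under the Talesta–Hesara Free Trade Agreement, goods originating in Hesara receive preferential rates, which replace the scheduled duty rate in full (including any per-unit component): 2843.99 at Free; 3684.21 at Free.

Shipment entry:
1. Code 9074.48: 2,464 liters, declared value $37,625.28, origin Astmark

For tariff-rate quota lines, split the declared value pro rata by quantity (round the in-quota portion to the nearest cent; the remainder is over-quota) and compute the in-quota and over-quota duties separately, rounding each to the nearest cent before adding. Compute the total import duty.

$3,386.28

Line 1 (9074.48, Astmark, 2,464 liters, $37,625.28):
Code 9074.48 is under a tariff-rate quota (threshold 4,583 liters). Quantity 2,464 liters is within the quota, so the in-quota rate 9% applies to the full value.
Duty = $37,625.28 × 9% = $3,386.28.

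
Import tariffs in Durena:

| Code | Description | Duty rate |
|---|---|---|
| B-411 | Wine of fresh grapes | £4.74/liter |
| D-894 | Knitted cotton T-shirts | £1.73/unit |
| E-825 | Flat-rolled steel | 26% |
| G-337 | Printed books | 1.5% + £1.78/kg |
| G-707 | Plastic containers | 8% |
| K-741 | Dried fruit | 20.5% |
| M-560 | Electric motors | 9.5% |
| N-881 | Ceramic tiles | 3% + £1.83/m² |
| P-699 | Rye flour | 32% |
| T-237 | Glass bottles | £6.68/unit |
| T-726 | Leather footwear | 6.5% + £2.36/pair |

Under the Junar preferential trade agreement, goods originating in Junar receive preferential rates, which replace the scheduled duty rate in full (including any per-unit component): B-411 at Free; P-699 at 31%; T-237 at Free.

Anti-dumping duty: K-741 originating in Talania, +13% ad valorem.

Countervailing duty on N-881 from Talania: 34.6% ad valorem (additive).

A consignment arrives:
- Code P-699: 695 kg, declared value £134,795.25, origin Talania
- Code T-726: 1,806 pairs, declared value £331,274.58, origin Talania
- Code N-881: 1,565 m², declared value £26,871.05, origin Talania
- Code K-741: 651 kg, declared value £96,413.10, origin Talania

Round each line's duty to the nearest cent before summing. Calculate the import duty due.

Line 1 (P-699, Talania, 695 kg, £134,795.25):
Base rate for P-699 is 32%.
P-699 has an FTA preferential rate, but origin Talania is not Junar; base rate stands.
Duty = £134,795.25 × 32% = £43,134.48.
Line 2 (T-726, Talania, 1,806 pairs, £331,274.58):
Base rate for T-726 is 6.5% + £2.36/pair.
Duty = £331,274.58 × 6.5% + 1,806 × £2.36 = £25,795.01.
Line 3 (N-881, Talania, 1,565 m², £26,871.05):
Base rate for N-881 is 3% + £1.83/m².
Additional duty on N-881 from Talania: +34.6%. Applied ad valorem rate: 3% + 34.6% = 37.6%.
Duty = £26,871.05 × 37.6% + 1,565 × £1.83 = £12,967.46.
Line 4 (K-741, Talania, 651 kg, £96,413.10):
Base rate for K-741 is 20.5%.
Additional duty on K-741 from Talania: +13%. Applied ad valorem rate: 20.5% + 13% = 33.5%.
Duty = £96,413.10 × 33.5% = £32,298.39.
Total = £43,134.48 + £25,795.01 + £12,967.46 + £32,298.39 = £114,195.34.

£114,195.34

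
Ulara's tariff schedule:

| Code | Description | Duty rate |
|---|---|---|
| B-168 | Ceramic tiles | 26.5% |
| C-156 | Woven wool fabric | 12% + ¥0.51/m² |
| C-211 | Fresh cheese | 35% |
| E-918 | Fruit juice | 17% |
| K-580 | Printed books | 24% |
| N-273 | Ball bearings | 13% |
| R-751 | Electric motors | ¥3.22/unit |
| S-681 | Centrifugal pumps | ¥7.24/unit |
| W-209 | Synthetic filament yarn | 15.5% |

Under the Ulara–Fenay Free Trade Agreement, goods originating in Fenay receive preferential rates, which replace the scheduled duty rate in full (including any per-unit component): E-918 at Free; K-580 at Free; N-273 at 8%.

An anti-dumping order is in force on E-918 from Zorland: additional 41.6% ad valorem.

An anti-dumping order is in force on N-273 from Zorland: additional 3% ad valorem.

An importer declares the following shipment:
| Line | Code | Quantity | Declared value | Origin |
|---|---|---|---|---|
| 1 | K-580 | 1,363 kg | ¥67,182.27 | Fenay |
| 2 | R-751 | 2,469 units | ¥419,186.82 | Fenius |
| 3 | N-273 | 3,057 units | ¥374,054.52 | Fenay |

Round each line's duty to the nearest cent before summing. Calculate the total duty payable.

Line 1 (K-580, Fenay, 1,363 kg, ¥67,182.27):
Base rate for K-580 is 24%.
Origin Fenay qualifies under the Ulara–Fenay agreement and K-580 is covered: preferential rate Free applies instead.
Duty = ¥67,182.27 × 0% = ¥0.00.
Line 2 (R-751, Fenius, 2,469 units, ¥419,186.82):
Base rate for R-751 is ¥3.22/unit.
Duty = 2,469 × ¥3.22 = ¥7,950.18.
Line 3 (N-273, Fenay, 3,057 units, ¥374,054.52):
Base rate for N-273 is 13%.
Origin Fenay qualifies under the Ulara–Fenay agreement and N-273 is covered: preferential rate 8% applies instead.
The additional-duty order on N-273 targets Zorland, not Fenay; it does not apply.
Duty = ¥374,054.52 × 8% = ¥29,924.36.
Total = ¥0.00 + ¥7,950.18 + ¥29,924.36 = ¥37,874.54.

¥37,874.54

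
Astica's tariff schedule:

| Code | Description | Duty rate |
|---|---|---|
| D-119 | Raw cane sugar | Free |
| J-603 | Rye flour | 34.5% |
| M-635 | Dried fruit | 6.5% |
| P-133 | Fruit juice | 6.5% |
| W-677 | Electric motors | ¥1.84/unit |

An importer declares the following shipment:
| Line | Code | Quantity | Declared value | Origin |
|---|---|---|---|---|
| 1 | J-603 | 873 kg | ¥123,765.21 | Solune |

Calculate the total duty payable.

Line 1 (J-603, Solune, 873 kg, ¥123,765.21):
Base rate for J-603 is 34.5%.
Duty = ¥123,765.21 × 34.5% = ¥42,699.00.

¥42,699.00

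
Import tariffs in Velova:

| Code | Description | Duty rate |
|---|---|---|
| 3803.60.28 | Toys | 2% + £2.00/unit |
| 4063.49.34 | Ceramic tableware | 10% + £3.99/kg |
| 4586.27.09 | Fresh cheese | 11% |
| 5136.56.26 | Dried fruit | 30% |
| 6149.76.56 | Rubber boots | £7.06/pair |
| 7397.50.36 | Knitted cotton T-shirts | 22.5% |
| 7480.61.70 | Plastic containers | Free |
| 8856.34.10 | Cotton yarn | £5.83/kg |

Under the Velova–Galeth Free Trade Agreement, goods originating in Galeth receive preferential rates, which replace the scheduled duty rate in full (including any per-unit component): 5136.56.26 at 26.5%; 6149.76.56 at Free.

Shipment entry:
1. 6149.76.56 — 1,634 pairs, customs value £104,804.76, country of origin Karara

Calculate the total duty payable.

£11,536.04

Line 1 (6149.76.56, Karara, 1,634 pairs, £104,804.76):
Base rate for 6149.76.56 is £7.06/pair.
6149.76.56 has an FTA preferential rate, but origin Karara is not Galeth; base rate stands.
Duty = 1,634 × £7.06 = £11,536.04.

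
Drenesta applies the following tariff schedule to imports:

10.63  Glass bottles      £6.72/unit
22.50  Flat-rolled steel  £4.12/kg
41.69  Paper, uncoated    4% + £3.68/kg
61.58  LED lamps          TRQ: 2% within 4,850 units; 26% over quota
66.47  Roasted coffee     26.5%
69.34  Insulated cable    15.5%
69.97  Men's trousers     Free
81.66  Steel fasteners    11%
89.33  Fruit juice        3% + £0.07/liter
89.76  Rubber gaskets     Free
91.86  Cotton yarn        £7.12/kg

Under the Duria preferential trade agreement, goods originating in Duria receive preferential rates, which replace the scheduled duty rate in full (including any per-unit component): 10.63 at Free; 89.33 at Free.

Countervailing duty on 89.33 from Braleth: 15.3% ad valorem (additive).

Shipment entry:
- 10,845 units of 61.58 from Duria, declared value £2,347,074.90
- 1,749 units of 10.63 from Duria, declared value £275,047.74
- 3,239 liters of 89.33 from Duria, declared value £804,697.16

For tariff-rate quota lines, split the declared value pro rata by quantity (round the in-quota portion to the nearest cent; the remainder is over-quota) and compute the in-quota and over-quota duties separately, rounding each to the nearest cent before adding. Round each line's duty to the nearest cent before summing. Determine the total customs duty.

£358,326.59

Line 1 (61.58, Duria, 10,845 units, £2,347,074.90):
Code 61.58 is under a tariff-rate quota (threshold 4,850 units). In-quota: 4,850 units at 2%; over-quota: 5,995 units at 26%.
Pro-rata value split: in-quota = £2,347,074.90 × 4,850/10,845 = £1,049,637.00; over-quota = £2,347,074.90 − £1,049,637.00 = £1,297,437.90.
In-quota duty = £1,049,637.00 × 2% = £20,992.74. Over-quota duty = £1,297,437.90 × 26% = £337,333.85.
Line duty = £20,992.74 + £337,333.85 = £358,326.59.
Line 2 (10.63, Duria, 1,749 units, £275,047.74):
Base rate for 10.63 is £6.72/unit.
Origin Duria qualifies under the Drenesta–Duria agreement and 10.63 is covered: preferential rate Free applies instead.
Duty = £275,047.74 × 0% = £0.00.
Line 3 (89.33, Duria, 3,239 liters, £804,697.16):
Base rate for 89.33 is 3% + £0.07/liter.
Origin Duria qualifies under the Drenesta–Duria agreement and 89.33 is covered: preferential rate Free applies instead.
The additional-duty order on 89.33 targets Braleth, not Duria; it does not apply.
Duty = £804,697.16 × 0% = £0.00.
Total = £358,326.59 + £0.00 + £0.00 = £358,326.59.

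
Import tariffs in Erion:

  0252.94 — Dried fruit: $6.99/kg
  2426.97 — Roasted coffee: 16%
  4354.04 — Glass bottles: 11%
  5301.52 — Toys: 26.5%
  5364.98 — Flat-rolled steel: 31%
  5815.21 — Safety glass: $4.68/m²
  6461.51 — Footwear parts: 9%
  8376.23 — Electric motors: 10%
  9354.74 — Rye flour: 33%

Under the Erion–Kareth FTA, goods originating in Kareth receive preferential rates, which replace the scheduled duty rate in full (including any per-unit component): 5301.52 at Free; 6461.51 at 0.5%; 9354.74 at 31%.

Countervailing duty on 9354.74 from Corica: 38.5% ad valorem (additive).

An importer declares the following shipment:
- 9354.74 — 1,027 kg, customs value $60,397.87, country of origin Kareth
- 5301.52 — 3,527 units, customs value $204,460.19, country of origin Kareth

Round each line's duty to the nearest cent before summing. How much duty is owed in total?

$18,723.34

Line 1 (9354.74, Kareth, 1,027 kg, $60,397.87):
Base rate for 9354.74 is 33%.
Origin Kareth qualifies under the Erion–Kareth agreement and 9354.74 is covered: preferential rate 31% applies instead.
The additional-duty order on 9354.74 targets Corica, not Kareth; it does not apply.
Duty = $60,397.87 × 31% = $18,723.34.
Line 2 (5301.52, Kareth, 3,527 units, $204,460.19):
Base rate for 5301.52 is 26.5%.
Origin Kareth qualifies under the Erion–Kareth agreement and 5301.52 is covered: preferential rate Free applies instead.
Duty = $204,460.19 × 0% = $0.00.
Total = $18,723.34 + $0.00 = $18,723.34.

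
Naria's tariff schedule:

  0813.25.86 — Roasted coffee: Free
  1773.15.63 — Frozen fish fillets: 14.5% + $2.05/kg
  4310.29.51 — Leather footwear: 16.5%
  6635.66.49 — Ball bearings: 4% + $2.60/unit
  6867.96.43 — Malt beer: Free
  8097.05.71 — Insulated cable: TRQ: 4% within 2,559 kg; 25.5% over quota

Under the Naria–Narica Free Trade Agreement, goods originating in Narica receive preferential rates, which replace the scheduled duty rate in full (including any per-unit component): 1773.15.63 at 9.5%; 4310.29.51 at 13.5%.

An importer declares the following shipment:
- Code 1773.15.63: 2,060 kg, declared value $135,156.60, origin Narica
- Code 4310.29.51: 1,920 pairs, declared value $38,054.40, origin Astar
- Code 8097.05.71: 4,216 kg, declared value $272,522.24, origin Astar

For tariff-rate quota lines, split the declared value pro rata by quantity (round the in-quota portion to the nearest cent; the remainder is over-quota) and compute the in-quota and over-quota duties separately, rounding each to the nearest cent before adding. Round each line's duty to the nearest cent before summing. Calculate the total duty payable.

$53,048.07

Line 1 (1773.15.63, Narica, 2,060 kg, $135,156.60):
Base rate for 1773.15.63 is 14.5% + $2.05/kg.
Origin Narica qualifies under the Naria–Narica agreement and 1773.15.63 is covered: preferential rate 9.5% applies instead.
Duty = $135,156.60 × 9.5% = $12,839.88.
Line 2 (4310.29.51, Astar, 1,920 pairs, $38,054.40):
Base rate for 4310.29.51 is 16.5%.
4310.29.51 has an FTA preferential rate, but origin Astar is not Narica; base rate stands.
Duty = $38,054.40 × 16.5% = $6,278.98.
Line 3 (8097.05.71, Astar, 4,216 kg, $272,522.24):
Code 8097.05.71 is under a tariff-rate quota (threshold 2,559 kg). In-quota: 2,559 kg at 4%; over-quota: 1,657 kg at 25.5%.
Pro-rata value split: in-quota = $272,522.24 × 2,559/4,216 = $165,413.76; over-quota = $272,522.24 − $165,413.76 = $107,108.48.
In-quota duty = $165,413.76 × 4% = $6,616.55. Over-quota duty = $107,108.48 × 25.5% = $27,312.66.
Line duty = $6,616.55 + $27,312.66 = $33,929.21.
Total = $12,839.88 + $6,278.98 + $33,929.21 = $53,048.07.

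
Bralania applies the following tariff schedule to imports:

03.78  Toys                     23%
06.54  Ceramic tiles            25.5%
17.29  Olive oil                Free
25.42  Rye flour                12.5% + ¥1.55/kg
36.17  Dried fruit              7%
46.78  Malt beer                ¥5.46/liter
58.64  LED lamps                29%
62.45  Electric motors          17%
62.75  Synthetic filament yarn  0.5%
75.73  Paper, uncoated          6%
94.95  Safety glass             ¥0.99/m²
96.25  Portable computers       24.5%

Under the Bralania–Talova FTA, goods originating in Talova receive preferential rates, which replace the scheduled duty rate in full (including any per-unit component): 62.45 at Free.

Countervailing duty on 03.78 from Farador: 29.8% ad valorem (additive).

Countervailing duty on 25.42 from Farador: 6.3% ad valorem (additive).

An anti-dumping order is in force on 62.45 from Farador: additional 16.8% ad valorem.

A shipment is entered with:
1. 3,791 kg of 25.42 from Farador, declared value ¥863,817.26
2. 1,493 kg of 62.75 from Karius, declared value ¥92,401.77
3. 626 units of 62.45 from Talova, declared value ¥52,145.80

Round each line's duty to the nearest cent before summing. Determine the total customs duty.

Line 1 (25.42, Farador, 3,791 kg, ¥863,817.26):
Base rate for 25.42 is 12.5% + ¥1.55/kg.
Additional duty on 25.42 from Farador: +6.3%. Applied ad valorem rate: 12.5% + 6.3% = 18.8%.
Duty = ¥863,817.26 × 18.8% + 3,791 × ¥1.55 = ¥168,273.69.
Line 2 (62.75, Karius, 1,493 kg, ¥92,401.77):
Base rate for 62.75 is 0.5%.
Duty = ¥92,401.77 × 0.5% = ¥462.01.
Line 3 (62.45, Talova, 626 units, ¥52,145.80):
Base rate for 62.45 is 17%.
Origin Talova qualifies under the Bralania–Talova agreement and 62.45 is covered: preferential rate Free applies instead.
The additional-duty order on 62.45 targets Farador, not Talova; it does not apply.
Duty = ¥52,145.80 × 0% = ¥0.00.
Total = ¥168,273.69 + ¥462.01 + ¥0.00 = ¥168,735.70.

¥168,735.70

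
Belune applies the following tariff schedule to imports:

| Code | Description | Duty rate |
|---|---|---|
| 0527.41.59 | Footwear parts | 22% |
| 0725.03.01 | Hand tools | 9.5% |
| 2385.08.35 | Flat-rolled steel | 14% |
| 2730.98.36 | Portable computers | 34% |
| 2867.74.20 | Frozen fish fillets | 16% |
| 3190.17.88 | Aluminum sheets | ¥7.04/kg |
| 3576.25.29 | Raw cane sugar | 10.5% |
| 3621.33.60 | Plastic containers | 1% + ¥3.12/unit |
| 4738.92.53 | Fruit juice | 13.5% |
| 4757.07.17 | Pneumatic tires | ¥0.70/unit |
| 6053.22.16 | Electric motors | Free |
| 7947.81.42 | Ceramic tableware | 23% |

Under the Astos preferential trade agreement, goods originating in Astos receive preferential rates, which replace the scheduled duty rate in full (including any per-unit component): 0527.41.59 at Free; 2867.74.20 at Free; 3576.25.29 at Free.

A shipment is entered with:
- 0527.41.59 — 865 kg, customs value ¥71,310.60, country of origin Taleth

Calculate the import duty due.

Line 1 (0527.41.59, Taleth, 865 kg, ¥71,310.60):
Base rate for 0527.41.59 is 22%.
0527.41.59 has an FTA preferential rate, but origin Taleth is not Astos; base rate stands.
Duty = ¥71,310.60 × 22% = ¥15,688.33.

¥15,688.33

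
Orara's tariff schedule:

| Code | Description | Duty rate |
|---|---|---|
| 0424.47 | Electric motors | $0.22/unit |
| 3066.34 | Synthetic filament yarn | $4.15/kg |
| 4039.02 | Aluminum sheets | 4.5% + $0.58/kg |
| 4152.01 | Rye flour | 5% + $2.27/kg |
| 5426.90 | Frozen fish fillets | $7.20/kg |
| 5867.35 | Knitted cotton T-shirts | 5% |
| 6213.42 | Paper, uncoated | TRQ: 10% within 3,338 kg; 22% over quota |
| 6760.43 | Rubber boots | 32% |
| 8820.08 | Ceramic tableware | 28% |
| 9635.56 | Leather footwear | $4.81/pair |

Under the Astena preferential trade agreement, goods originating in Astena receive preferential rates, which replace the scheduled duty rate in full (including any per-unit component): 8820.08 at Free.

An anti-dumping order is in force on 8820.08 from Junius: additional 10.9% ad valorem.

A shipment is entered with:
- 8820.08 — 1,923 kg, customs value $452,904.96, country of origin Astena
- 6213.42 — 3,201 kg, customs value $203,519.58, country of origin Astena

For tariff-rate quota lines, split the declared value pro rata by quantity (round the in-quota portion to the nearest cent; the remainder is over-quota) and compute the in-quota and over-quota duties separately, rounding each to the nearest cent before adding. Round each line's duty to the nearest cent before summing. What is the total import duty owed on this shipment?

Line 1 (8820.08, Astena, 1,923 kg, $452,904.96):
Base rate for 8820.08 is 28%.
Origin Astena qualifies under the Orara–Astena agreement and 8820.08 is covered: preferential rate Free applies instead.
The additional-duty order on 8820.08 targets Junius, not Astena; it does not apply.
Duty = $452,904.96 × 0% = $0.00.
Line 2 (6213.42, Astena, 3,201 kg, $203,519.58):
Code 6213.42 is under a tariff-rate quota (threshold 3,338 kg). Quantity 3,201 kg is within the quota, so the in-quota rate 10% applies to the full value.
Duty = $203,519.58 × 10% = $20,351.96.
Total = $0.00 + $20,351.96 = $20,351.96.

$20,351.96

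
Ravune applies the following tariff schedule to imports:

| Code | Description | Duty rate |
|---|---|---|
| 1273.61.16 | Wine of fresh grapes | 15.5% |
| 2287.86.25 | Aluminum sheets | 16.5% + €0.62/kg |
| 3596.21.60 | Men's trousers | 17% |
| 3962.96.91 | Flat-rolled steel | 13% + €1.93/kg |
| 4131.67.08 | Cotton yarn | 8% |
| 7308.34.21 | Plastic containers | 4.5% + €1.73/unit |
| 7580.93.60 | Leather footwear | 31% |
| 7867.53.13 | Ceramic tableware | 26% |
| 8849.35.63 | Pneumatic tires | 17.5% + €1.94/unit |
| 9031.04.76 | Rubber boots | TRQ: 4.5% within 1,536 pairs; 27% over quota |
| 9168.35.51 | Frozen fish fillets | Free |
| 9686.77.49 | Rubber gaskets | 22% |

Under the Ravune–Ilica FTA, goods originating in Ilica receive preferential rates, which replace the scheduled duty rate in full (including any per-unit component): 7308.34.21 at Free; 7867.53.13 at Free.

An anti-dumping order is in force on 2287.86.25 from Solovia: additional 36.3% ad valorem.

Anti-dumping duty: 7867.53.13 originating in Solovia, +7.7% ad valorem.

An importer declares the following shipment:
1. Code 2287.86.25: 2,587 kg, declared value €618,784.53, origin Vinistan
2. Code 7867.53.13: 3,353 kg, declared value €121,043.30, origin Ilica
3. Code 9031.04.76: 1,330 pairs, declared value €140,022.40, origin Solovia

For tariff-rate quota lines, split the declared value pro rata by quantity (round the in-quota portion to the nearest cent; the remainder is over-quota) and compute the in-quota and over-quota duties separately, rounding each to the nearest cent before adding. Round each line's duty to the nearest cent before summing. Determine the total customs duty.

€110,004.40

Line 1 (2287.86.25, Vinistan, 2,587 kg, €618,784.53):
Base rate for 2287.86.25 is 16.5% + €0.62/kg.
The additional-duty order on 2287.86.25 targets Solovia, not Vinistan; it does not apply.
Duty = €618,784.53 × 16.5% + 2,587 × €0.62 = €103,703.39.
Line 2 (7867.53.13, Ilica, 3,353 kg, €121,043.30):
Base rate for 7867.53.13 is 26%.
Origin Ilica qualifies under the Ravune–Ilica agreement and 7867.53.13 is covered: preferential rate Free applies instead.
The additional-duty order on 7867.53.13 targets Solovia, not Ilica; it does not apply.
Duty = €121,043.30 × 0% = €0.00.
Line 3 (9031.04.76, Solovia, 1,330 pairs, €140,022.40):
Code 9031.04.76 is under a tariff-rate quota (threshold 1,536 pairs). Quantity 1,330 pairs is within the quota, so the in-quota rate 4.5% applies to the full value.
Duty = €140,022.40 × 4.5% = €6,301.01.
Total = €103,703.39 + €0.00 + €6,301.01 = €110,004.40.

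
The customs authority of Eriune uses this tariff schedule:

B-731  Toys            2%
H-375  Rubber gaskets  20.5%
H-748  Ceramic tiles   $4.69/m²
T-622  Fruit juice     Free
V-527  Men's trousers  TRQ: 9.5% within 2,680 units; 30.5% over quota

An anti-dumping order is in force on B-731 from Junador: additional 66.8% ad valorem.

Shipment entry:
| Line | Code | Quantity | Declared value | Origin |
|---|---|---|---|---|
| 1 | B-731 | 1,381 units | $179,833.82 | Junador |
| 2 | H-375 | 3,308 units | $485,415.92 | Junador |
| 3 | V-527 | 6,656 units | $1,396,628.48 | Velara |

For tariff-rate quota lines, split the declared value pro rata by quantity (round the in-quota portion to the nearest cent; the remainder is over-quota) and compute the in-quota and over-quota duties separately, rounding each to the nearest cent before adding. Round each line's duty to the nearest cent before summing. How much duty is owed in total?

$531,115.29

Line 1 (B-731, Junador, 1,381 units, $179,833.82):
Base rate for B-731 is 2%.
Additional duty on B-731 from Junador: +66.8%. Applied ad valorem rate: 2% + 66.8% = 68.8%.
Duty = $179,833.82 × 68.8% = $123,725.67.
Line 2 (H-375, Junador, 3,308 units, $485,415.92):
Base rate for H-375 is 20.5%.
Duty = $485,415.92 × 20.5% = $99,510.26.
Line 3 (V-527, Velara, 6,656 units, $1,396,628.48):
Code V-527 is under a tariff-rate quota (threshold 2,680 units). In-quota: 2,680 units at 9.5%; over-quota: 3,976 units at 30.5%.
Pro-rata value split: in-quota = $1,396,628.48 × 2,680/6,656 = $562,344.40; over-quota = $1,396,628.48 − $562,344.40 = $834,284.08.
In-quota duty = $562,344.40 × 9.5% = $53,422.72. Over-quota duty = $834,284.08 × 30.5% = $254,456.64.
Line duty = $53,422.72 + $254,456.64 = $307,879.36.
Total = $123,725.67 + $99,510.26 + $307,879.36 = $531,115.29.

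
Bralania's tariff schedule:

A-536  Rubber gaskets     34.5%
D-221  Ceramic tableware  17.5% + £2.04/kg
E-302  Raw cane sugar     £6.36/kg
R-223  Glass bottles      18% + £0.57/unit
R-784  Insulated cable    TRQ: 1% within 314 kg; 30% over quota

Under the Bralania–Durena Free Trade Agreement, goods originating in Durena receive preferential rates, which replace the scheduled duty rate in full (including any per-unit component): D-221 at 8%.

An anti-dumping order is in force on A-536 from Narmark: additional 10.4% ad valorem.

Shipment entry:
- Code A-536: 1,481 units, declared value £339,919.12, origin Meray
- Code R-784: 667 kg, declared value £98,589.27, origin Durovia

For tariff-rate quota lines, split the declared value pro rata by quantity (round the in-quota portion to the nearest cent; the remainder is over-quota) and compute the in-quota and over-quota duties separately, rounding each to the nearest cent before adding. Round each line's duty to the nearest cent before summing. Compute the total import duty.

Line 1 (A-536, Meray, 1,481 units, £339,919.12):
Base rate for A-536 is 34.5%.
The additional-duty order on A-536 targets Narmark, not Meray; it does not apply.
Duty = £339,919.12 × 34.5% = £117,272.10.
Line 2 (R-784, Durovia, 667 kg, £98,589.27):
Code R-784 is under a tariff-rate quota (threshold 314 kg). In-quota: 314 kg at 1%; over-quota: 353 kg at 30%.
Pro-rata value split: in-quota = £98,589.27 × 314/667 = £46,412.34; over-quota = £98,589.27 − £46,412.34 = £52,176.93.
In-quota duty = £46,412.34 × 1% = £464.12. Over-quota duty = £52,176.93 × 30% = £15,653.08.
Line duty = £464.12 + £15,653.08 = £16,117.20.
Total = £117,272.10 + £16,117.20 = £133,389.30.

£133,389.30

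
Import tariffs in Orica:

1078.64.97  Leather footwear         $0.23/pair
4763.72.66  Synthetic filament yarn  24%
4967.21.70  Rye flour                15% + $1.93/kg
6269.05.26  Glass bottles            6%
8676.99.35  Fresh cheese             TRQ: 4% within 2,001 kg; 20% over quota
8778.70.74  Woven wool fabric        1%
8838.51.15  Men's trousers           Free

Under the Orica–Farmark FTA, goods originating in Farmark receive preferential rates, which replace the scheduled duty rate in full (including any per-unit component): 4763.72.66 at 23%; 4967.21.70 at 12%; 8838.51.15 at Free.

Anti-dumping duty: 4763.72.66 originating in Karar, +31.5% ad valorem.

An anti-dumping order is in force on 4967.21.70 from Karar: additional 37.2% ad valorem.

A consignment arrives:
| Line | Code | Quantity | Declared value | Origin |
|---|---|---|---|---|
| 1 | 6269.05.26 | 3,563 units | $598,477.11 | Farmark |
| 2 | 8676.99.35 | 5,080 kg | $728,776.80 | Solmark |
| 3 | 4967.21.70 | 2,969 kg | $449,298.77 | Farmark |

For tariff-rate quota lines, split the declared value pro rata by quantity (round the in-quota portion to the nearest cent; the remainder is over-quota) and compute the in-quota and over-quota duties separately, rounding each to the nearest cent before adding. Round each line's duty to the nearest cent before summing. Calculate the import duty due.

Line 1 (6269.05.26, Farmark, 3,563 units, $598,477.11):
Base rate for 6269.05.26 is 6%.
Origin Farmark is the FTA partner but 6269.05.26 is not on the preference list; base rate stands.
Duty = $598,477.11 × 6% = $35,908.63.
Line 2 (8676.99.35, Solmark, 5,080 kg, $728,776.80):
Code 8676.99.35 is under a tariff-rate quota (threshold 2,001 kg). In-quota: 2,001 kg at 4%; over-quota: 3,079 kg at 20%.
Pro-rata value split: in-quota = $728,776.80 × 2,001/5,080 = $287,063.46; over-quota = $728,776.80 − $287,063.46 = $441,713.34.
In-quota duty = $287,063.46 × 4% = $11,482.54. Over-quota duty = $441,713.34 × 20% = $88,342.67.
Line duty = $11,482.54 + $88,342.67 = $99,825.21.
Line 3 (4967.21.70, Farmark, 2,969 kg, $449,298.77):
Base rate for 4967.21.70 is 15% + $1.93/kg.
Origin Farmark qualifies under the Orica–Farmark agreement and 4967.21.70 is covered: preferential rate 12% applies instead.
The additional-duty order on 4967.21.70 targets Karar, not Farmark; it does not apply.
Duty = $449,298.77 × 12% = $53,915.85.
Total = $35,908.63 + $99,825.21 + $53,915.85 = $189,649.69.

$189,649.69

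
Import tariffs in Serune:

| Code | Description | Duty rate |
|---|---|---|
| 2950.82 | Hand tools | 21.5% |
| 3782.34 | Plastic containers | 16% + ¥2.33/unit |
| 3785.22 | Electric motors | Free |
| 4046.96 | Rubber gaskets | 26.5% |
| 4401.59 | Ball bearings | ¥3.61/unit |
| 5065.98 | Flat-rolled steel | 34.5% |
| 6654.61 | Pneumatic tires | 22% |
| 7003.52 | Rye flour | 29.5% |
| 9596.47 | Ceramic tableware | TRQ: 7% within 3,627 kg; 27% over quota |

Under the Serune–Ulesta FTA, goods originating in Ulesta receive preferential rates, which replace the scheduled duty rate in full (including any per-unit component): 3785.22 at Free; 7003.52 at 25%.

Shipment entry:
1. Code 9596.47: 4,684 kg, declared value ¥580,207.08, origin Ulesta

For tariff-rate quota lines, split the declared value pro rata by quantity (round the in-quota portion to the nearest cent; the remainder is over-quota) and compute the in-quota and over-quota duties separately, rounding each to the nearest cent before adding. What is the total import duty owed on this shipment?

¥66,800.61

Line 1 (9596.47, Ulesta, 4,684 kg, ¥580,207.08):
Code 9596.47 is under a tariff-rate quota (threshold 3,627 kg). In-quota: 3,627 kg at 7%; over-quota: 1,057 kg at 27%.
Pro-rata value split: in-quota = ¥580,207.08 × 3,627/4,684 = ¥449,276.49; over-quota = ¥580,207.08 − ¥449,276.49 = ¥130,930.59.
In-quota duty = ¥449,276.49 × 7% = ¥31,449.35. Over-quota duty = ¥130,930.59 × 27% = ¥35,351.26.
Line duty = ¥31,449.35 + ¥35,351.26 = ¥66,800.61.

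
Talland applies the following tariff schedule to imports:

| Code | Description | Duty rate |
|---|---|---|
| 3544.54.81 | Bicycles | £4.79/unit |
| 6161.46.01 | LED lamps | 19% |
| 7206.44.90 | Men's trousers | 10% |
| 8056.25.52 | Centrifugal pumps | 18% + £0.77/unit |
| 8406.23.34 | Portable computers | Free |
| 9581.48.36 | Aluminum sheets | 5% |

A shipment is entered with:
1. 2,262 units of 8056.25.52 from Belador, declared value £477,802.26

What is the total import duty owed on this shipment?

Line 1 (8056.25.52, Belador, 2,262 units, £477,802.26):
Base rate for 8056.25.52 is 18% + £0.77/unit.
Duty = £477,802.26 × 18% + 2,262 × £0.77 = £87,746.15.

£87,746.15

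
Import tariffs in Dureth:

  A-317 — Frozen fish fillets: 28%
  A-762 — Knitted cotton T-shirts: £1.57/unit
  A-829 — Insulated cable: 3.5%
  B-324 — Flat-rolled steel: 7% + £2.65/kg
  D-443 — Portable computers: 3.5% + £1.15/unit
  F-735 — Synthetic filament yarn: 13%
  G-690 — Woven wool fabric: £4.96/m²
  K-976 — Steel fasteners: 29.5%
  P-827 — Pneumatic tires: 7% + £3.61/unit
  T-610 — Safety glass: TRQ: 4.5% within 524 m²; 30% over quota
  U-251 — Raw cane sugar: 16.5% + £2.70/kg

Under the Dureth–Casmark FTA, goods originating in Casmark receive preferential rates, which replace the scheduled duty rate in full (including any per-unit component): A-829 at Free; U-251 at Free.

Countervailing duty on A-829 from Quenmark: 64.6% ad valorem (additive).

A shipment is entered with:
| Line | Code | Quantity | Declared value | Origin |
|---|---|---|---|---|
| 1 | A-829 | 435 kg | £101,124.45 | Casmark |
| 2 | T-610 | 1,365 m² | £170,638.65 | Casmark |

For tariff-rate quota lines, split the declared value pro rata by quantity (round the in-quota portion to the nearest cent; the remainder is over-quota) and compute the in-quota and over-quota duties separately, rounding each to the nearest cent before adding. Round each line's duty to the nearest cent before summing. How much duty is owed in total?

Line 1 (A-829, Casmark, 435 kg, £101,124.45):
Base rate for A-829 is 3.5%.
Origin Casmark qualifies under the Dureth–Casmark agreement and A-829 is covered: preferential rate Free applies instead.
The additional-duty order on A-829 targets Quenmark, not Casmark; it does not apply.
Duty = £101,124.45 × 0% = £0.00.
Line 2 (T-610, Casmark, 1,365 m², £170,638.65):
Code T-610 is under a tariff-rate quota (threshold 524 m²). In-quota: 524 m² at 4.5%; over-quota: 841 m² at 30%.
Pro-rata value split: in-quota = £170,638.65 × 524/1,365 = £65,505.24; over-quota = £170,638.65 − £65,505.24 = £105,133.41.
In-quota duty = £65,505.24 × 4.5% = £2,947.74. Over-quota duty = £105,133.41 × 30% = £31,540.02.
Line duty = £2,947.74 + £31,540.02 = £34,487.76.
Total = £0.00 + £34,487.76 = £34,487.76.

£34,487.76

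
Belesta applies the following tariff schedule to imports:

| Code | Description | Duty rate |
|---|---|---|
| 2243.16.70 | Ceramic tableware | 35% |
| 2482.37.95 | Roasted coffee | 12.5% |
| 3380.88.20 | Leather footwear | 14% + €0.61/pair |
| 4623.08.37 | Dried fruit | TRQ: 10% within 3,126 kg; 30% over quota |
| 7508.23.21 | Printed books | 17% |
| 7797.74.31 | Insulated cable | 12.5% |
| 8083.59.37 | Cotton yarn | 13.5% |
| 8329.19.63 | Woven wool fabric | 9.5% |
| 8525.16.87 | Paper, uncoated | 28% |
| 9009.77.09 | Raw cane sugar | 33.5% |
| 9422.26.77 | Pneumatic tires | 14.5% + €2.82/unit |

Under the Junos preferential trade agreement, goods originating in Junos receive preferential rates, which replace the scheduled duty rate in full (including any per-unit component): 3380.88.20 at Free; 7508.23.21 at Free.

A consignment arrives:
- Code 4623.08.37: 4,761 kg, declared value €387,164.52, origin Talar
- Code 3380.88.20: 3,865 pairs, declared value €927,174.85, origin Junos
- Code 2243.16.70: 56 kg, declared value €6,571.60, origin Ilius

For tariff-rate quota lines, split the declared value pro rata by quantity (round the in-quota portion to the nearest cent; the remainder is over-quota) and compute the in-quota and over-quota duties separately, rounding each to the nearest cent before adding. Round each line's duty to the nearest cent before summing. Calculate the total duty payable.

Line 1 (4623.08.37, Talar, 4,761 kg, €387,164.52):
Code 4623.08.37 is under a tariff-rate quota (threshold 3,126 kg). In-quota: 3,126 kg at 10%; over-quota: 1,635 kg at 30%.
Pro-rata value split: in-quota = €387,164.52 × 3,126/4,761 = €254,206.32; over-quota = €387,164.52 − €254,206.32 = €132,958.20.
In-quota duty = €254,206.32 × 10% = €25,420.63. Over-quota duty = €132,958.20 × 30% = €39,887.46.
Line duty = €25,420.63 + €39,887.46 = €65,308.09.
Line 2 (3380.88.20, Junos, 3,865 pairs, €927,174.85):
Base rate for 3380.88.20 is 14% + €0.61/pair.
Origin Junos qualifies under the Belesta–Junos agreement and 3380.88.20 is covered: preferential rate Free applies instead.
Duty = €927,174.85 × 0% = €0.00.
Line 3 (2243.16.70, Ilius, 56 kg, €6,571.60):
Base rate for 2243.16.70 is 35%.
Duty = €6,571.60 × 35% = €2,300.06.
Total = €65,308.09 + €0.00 + €2,300.06 = €67,608.15.

€67,608.15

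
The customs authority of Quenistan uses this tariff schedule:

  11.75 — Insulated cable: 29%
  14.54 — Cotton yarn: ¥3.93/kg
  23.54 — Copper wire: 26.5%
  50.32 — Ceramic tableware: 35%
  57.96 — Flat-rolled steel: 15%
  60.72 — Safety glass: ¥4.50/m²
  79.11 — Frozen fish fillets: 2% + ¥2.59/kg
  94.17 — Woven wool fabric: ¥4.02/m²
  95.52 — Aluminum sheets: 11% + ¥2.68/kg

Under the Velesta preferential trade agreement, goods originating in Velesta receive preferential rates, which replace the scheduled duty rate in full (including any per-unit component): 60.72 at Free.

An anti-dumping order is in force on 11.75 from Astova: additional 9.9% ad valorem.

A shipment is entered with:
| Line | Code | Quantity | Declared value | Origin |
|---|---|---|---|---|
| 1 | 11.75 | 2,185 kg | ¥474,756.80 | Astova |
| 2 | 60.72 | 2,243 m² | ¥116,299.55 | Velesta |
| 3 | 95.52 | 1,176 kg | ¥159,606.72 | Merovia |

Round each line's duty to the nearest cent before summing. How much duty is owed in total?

Line 1 (11.75, Astova, 2,185 kg, ¥474,756.80):
Base rate for 11.75 is 29%.
Additional duty on 11.75 from Astova: +9.9%. Applied ad valorem rate: 29% + 9.9% = 38.9%.
Duty = ¥474,756.80 × 38.9% = ¥184,680.40.
Line 2 (60.72, Velesta, 2,243 m², ¥116,299.55):
Base rate for 60.72 is ¥4.50/m².
Origin Velesta qualifies under the Quenistan–Velesta agreement and 60.72 is covered: preferential rate Free applies instead.
Duty = ¥116,299.55 × 0% = ¥0.00.
Line 3 (95.52, Merovia, 1,176 kg, ¥159,606.72):
Base rate for 95.52 is 11% + ¥2.68/kg.
Duty = ¥159,606.72 × 11% + 1,176 × ¥2.68 = ¥20,708.42.
Total = ¥184,680.40 + ¥0.00 + ¥20,708.42 = ¥205,388.82.

¥205,388.82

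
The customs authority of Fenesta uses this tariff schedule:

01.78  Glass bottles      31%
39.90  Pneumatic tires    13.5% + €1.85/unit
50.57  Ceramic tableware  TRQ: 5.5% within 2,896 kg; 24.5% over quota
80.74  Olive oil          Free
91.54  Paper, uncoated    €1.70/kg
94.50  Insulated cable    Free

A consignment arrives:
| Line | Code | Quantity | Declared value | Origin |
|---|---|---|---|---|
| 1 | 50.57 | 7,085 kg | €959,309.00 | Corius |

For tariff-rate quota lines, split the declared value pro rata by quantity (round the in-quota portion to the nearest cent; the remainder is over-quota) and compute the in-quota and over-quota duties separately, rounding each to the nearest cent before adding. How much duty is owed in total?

Line 1 (50.57, Corius, 7,085 kg, €959,309.00):
Code 50.57 is under a tariff-rate quota (threshold 2,896 kg). In-quota: 2,896 kg at 5.5%; over-quota: 4,189 kg at 24.5%.
Pro-rata value split: in-quota = €959,309.00 × 2,896/7,085 = €392,118.40; over-quota = €959,309.00 − €392,118.40 = €567,190.60.
In-quota duty = €392,118.40 × 5.5% = €21,566.51. Over-quota duty = €567,190.60 × 24.5% = €138,961.70.
Line duty = €21,566.51 + €138,961.70 = €160,528.21.

€160,528.21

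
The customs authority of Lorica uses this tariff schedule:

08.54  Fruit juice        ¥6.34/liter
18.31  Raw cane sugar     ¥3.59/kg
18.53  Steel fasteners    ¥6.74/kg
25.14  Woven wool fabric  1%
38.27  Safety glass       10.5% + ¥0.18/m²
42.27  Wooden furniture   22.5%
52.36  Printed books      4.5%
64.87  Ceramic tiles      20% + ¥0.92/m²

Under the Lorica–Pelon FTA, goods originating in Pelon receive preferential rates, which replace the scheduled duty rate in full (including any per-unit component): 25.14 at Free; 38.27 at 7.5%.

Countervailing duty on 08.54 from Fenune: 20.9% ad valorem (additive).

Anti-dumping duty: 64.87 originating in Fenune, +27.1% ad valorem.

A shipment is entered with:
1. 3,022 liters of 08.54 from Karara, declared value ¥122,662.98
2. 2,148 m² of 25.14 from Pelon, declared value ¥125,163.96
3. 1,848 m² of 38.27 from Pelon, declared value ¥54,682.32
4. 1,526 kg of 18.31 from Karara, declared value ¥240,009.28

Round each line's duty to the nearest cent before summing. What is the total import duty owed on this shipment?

Line 1 (08.54, Karara, 3,022 liters, ¥122,662.98):
Base rate for 08.54 is ¥6.34/liter.
The additional-duty order on 08.54 targets Fenune, not Karara; it does not apply.
Duty = 3,022 × ¥6.34 = ¥19,159.48.
Line 2 (25.14, Pelon, 2,148 m², ¥125,163.96):
Base rate for 25.14 is 1%.
Origin Pelon qualifies under the Lorica–Pelon agreement and 25.14 is covered: preferential rate Free applies instead.
Duty = ¥125,163.96 × 0% = ¥0.00.
Line 3 (38.27, Pelon, 1,848 m², ¥54,682.32):
Base rate for 38.27 is 10.5% + ¥0.18/m².
Origin Pelon qualifies under the Lorica–Pelon agreement and 38.27 is covered: preferential rate 7.5% applies instead.
Duty = ¥54,682.32 × 7.5% = ¥4,101.17.
Line 4 (18.31, Karara, 1,526 kg, ¥240,009.28):
Base rate for 18.31 is ¥3.59/kg.
Duty = 1,526 × ¥3.59 = ¥5,478.34.
Total = ¥19,159.48 + ¥0.00 + ¥4,101.17 + ¥5,478.34 = ¥28,738.99.

¥28,738.99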